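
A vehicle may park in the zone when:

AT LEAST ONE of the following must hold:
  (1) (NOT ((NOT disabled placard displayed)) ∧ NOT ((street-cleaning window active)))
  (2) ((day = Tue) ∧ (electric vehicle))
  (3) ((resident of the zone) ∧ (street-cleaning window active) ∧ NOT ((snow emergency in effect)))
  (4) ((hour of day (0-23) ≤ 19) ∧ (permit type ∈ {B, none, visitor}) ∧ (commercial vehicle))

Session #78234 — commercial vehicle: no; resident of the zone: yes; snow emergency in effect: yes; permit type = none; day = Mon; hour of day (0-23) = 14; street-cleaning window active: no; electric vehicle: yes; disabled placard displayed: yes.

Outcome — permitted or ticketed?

Permitted

Atomic conditions:
  NOT disabled placard displayed: yes → false
  street-cleaning window active: no → false
  day = Tue: Mon == Tue is false
  electric vehicle: yes → true
  resident of the zone: yes → true
  snow emergency in effect: yes → true
  hour of day (0-23) ≤ 19: 14 ≤ 19 is true
  permit type ∈ {B, none, visitor}: none is in the set → true
  commercial vehicle: no → false
Combine:
[1.1] NOT false = true
[1.2] NOT false = true
[1] true AND true = true
[2] false AND true = false
[3.3] NOT true = false
[3] true AND false AND false = false
[4] true AND true AND false = false
[root] true OR false OR false OR false = true
Overall: true → permitted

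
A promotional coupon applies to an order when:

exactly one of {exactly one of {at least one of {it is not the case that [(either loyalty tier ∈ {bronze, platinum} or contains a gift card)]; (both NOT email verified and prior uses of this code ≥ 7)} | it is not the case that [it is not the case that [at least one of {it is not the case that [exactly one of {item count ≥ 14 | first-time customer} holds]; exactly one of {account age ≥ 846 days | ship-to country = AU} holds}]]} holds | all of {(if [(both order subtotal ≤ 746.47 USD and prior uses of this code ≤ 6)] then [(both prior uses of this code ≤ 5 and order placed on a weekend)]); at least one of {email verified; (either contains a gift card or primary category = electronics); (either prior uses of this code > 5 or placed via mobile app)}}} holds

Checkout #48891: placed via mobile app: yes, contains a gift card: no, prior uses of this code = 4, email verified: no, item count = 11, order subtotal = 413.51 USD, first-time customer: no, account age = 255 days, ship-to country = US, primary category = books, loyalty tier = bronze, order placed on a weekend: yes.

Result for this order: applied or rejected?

Atomic conditions:
  loyalty tier ∈ {bronze, platinum}: bronze is in the set → true
  contains a gift card: no → false
  NOT email verified: no → true
  prior uses of this code ≥ 7: 4 ≥ 7 is false
  item count ≥ 14: 11 ≥ 14 is false
  first-time customer: no → false
  account age ≥ 846 days: 255 ≥ 846 is false
  ship-to country = AU: US == AU is false
  order subtotal ≤ 746.47 USD: 413.51 ≤ 746.47 is true
  prior uses of this code ≤ 6: 4 ≤ 6 is true
  prior uses of this code ≤ 5: 4 ≤ 5 is true
  order placed on a weekend: yes → true
  email verified: no → false
  primary category = electronics: books == electronics is false
  prior uses of this code > 5: 4 > 5 is false
  placed via mobile app: yes → true
Combine:
[1.1.1.1] true OR false = true
[1.1.1] NOT true = false
[1.1.2] true AND false = false
[1.1] false OR false = false
[1.2.1.1.1.1] exactly-one(false, false) = false
[1.2.1.1.1] NOT false = true
[1.2.1.1.2] exactly-one(false, false) = false
[1.2.1.1] true OR false = true
[1.2.1] NOT true = false
[1.2] NOT false = true
[1] exactly-one(false, true) = true
[2.1.1] true AND true = true
[2.1.2] true AND true = true
[2.1] true → true = true
[2.2.2] false OR false = false
[2.2.3] false OR true = true
[2.2] false OR false OR true = true
[2] true AND true = true
[root] exactly-one(true, true) = false
Overall: false → rejected

Rejected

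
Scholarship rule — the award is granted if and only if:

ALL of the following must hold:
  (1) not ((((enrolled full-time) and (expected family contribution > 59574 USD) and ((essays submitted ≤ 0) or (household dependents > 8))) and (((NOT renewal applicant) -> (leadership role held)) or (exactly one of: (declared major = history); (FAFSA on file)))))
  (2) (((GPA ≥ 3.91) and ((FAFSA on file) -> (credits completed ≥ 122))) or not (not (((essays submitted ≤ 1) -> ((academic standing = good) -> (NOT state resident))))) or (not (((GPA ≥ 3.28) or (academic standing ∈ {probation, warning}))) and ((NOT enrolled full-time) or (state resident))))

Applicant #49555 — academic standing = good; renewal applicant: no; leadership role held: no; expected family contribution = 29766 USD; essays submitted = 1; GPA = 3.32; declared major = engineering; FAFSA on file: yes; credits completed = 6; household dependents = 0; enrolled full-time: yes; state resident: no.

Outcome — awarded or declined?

Atomic conditions:
  enrolled full-time: yes → true
  expected family contribution > 59574 USD: 29766 > 59574 is false
  essays submitted ≤ 0: 1 ≤ 0 is false
  household dependents > 8: 0 > 8 is false
  NOT renewal applicant: no → true
  leadership role held: no → false
  declared major = history: engineering == history is false
  FAFSA on file: yes → true
  GPA ≥ 3.91: 3.32 ≥ 3.91 is false
  credits completed ≥ 122: 6 ≥ 122 is false
  essays submitted ≤ 1: 1 ≤ 1 is true
  academic standing = good: good == good is true
  NOT state resident: no → true
  GPA ≥ 3.28: 3.32 ≥ 3.28 is true
  academic standing ∈ {probation, warning}: good is not in the set → false
  NOT enrolled full-time: yes → false
  state resident: no → false
Combine:
[1.1.1.3] false OR false = false
[1.1.1] true AND false AND false = false
[1.1.2.1] true → false = false
[1.1.2.2] exactly-one(false, true) = true
[1.1.2] false OR true = true
[1.1] false AND true = false
[1] NOT false = true
[2.1.2] true → false = false
[2.1] false AND false = false
[2.2.1.1.2] true → true = true
[2.2.1.1] true → true = true
[2.2.1] NOT true = false
[2.2] NOT false = true
[2.3.1.1] true OR false = true
[2.3.1] NOT true = false
[2.3.2] false OR false = false
[2.3] false AND false = false
[2] false OR true OR false = true
[root] true AND true = true
Overall: true → awarded

Awarded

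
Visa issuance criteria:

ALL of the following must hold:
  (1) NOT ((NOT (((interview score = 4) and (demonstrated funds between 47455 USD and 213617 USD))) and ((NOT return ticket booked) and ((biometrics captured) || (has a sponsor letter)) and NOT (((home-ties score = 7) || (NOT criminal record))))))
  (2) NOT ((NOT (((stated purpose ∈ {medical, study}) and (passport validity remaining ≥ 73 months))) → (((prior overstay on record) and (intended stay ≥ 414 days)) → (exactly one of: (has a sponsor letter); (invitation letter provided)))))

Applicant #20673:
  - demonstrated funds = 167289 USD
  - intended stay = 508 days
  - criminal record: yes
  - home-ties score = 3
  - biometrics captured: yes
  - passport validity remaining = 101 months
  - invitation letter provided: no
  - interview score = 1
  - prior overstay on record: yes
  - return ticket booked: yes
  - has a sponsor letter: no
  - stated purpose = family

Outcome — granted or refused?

Granted

Atomic conditions:
  interview score = 4: 1 == 4 is false
  demonstrated funds between 47455 USD and 213617 USD: 167289 in [47455, 213617] is true
  NOT return ticket booked: yes → false
  biometrics captured: yes → true
  has a sponsor letter: no → false
  home-ties score = 7: 3 == 7 is false
  NOT criminal record: yes → false
  stated purpose ∈ {medical, study}: family is not in the set → false
  passport validity remaining ≥ 73 months: 101 ≥ 73 is true
  prior overstay on record: yes → true
  intended stay ≥ 414 days: 508 ≥ 414 is true
  invitation letter provided: no → false
Combine:
[1.1.1.1] false AND true = false
[1.1.1] NOT false = true
[1.1.2.2] true OR false = true
[1.1.2.3.1] false OR false = false
[1.1.2.3] NOT false = true
[1.1.2] false AND true AND true = false
[1.1] true AND false = false
[1] NOT false = true
[2.1.1.1] false AND true = false
[2.1.1] NOT false = true
[2.1.2.1] true AND true = true
[2.1.2.2] exactly-one(false, false) = false
[2.1.2] true → false = false
[2.1] true → false = false
[2] NOT false = true
[root] true AND true = true
Overall: true → granted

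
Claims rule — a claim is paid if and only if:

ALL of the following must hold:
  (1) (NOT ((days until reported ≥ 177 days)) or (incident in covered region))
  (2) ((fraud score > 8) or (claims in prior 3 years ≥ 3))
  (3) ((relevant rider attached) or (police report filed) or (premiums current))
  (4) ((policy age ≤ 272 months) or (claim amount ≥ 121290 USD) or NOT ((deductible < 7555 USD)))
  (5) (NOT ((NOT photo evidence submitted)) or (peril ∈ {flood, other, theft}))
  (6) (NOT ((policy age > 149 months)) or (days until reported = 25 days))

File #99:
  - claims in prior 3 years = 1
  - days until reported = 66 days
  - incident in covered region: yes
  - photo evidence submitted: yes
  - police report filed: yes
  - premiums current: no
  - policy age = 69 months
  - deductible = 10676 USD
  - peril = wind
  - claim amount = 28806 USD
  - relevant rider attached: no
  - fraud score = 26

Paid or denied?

Atomic conditions:
  days until reported ≥ 177 days: 66 ≥ 177 is false
  incident in covered region: yes → true
  fraud score > 8: 26 > 8 is true
  claims in prior 3 years ≥ 3: 1 ≥ 3 is false
  relevant rider attached: no → false
  police report filed: yes → true
  premiums current: no → false
  policy age ≤ 272 months: 69 ≤ 272 is true
  claim amount ≥ 121290 USD: 28806 ≥ 121290 is false
  deductible < 7555 USD: 10676 < 7555 is false
  NOT photo evidence submitted: yes → false
  peril ∈ {flood, other, theft}: wind is not in the set → false
  policy age > 149 months: 69 > 149 is false
  days until reported = 25 days: 66 == 25 is false
Combine:
[1.1] NOT false = true
[1] true OR true = true
[2] true OR false = true
[3] false OR true OR false = true
[4.3] NOT false = true
[4] true OR false OR true = true
[5.1] NOT false = true
[5] true OR false = true
[6.1] NOT false = true
[6] true OR false = true
[root] true AND true AND true AND true AND true AND true = true
Overall: true → paid

Paid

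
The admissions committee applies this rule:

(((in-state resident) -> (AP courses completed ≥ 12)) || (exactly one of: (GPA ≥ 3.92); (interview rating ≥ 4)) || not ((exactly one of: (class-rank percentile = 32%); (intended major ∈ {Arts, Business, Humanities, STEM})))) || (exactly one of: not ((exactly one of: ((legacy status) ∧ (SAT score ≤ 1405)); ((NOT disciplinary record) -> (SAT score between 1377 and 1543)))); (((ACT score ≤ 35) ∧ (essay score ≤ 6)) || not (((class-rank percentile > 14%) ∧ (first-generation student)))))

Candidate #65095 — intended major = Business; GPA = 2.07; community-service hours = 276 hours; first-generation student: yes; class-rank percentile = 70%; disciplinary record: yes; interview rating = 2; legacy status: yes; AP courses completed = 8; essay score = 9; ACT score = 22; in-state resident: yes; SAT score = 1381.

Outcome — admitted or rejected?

Admitted

Atomic conditions:
  in-state resident: yes → true
  AP courses completed ≥ 12: 8 ≥ 12 is false
  GPA ≥ 3.92: 2.07 ≥ 3.92 is false
  interview rating ≥ 4: 2 ≥ 4 is false
  class-rank percentile = 32%: 70 == 32 is false
  intended major ∈ {Arts, Business, Humanities, STEM}: Business is in the set → true
  legacy status: yes → true
  SAT score ≤ 1405: 1381 ≤ 1405 is true
  NOT disciplinary record: yes → false
  SAT score between 1377 and 1543: 1381 in [1377, 1543] is true
  ACT score ≤ 35: 22 ≤ 35 is true
  essay score ≤ 6: 9 ≤ 6 is false
  class-rank percentile > 14%: 70 > 14 is true
  first-generation student: yes → true
Combine:
[1.1] true → false = false
[1.2] exactly-one(false, false) = false
[1.3.1] exactly-one(false, true) = true
[1.3] NOT true = false
[1] false OR false OR false = false
[2.1.1.1] true AND true = true
[2.1.1.2] false → true (antecedent false ⇒ implication holds) = true
[2.1.1] exactly-one(true, true) = false
[2.1] NOT false = true
[2.2.1] true AND false = false
[2.2.2.1] true AND true = true
[2.2.2] NOT true = false
[2.2] false OR false = false
[2] exactly-one(true, false) = true
[root] false OR true = true
Overall: true → admitted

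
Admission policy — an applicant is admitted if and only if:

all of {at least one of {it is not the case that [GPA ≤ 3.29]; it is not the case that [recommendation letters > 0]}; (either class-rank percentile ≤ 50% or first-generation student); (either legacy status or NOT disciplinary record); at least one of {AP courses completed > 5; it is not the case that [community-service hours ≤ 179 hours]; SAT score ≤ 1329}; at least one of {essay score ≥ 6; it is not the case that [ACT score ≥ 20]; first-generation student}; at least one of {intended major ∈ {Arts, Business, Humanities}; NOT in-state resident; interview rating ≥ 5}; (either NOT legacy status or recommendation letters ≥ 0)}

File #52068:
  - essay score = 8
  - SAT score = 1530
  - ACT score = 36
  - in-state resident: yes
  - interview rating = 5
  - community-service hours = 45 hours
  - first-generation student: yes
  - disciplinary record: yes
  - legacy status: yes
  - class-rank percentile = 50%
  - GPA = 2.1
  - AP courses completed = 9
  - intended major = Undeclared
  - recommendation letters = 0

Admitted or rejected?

Admitted

Atomic conditions:
  GPA ≤ 3.29: 2.1 ≤ 3.29 is true
  recommendation letters > 0: 0 > 0 is false
  class-rank percentile ≤ 50%: 50 ≤ 50 is true
  first-generation student: yes → true
  legacy status: yes → true
  NOT disciplinary record: yes → false
  AP courses completed > 5: 9 > 5 is true
  community-service hours ≤ 179 hours: 45 ≤ 179 is true
  SAT score ≤ 1329: 1530 ≤ 1329 is false
  essay score ≥ 6: 8 ≥ 6 is true
  ACT score ≥ 20: 36 ≥ 20 is true
  intended major ∈ {Arts, Business, Humanities}: Undeclared is not in the set → false
  NOT in-state resident: yes → false
  interview rating ≥ 5: 5 ≥ 5 is true
  NOT legacy status: yes → false
  recommendation letters ≥ 0: 0 ≥ 0 is true
Combine:
[1.1] NOT true = false
[1.2] NOT false = true
[1] false OR true = true
[2] true OR true = true
[3] true OR false = true
[4.2] NOT true = false
[4] true OR false OR false = true
[5.2] NOT true = false
[5] true OR false OR true = true
[6] false OR false OR true = true
[7] false OR true = true
[root] true AND true AND true AND true AND true AND true AND true = true
Overall: true → admitted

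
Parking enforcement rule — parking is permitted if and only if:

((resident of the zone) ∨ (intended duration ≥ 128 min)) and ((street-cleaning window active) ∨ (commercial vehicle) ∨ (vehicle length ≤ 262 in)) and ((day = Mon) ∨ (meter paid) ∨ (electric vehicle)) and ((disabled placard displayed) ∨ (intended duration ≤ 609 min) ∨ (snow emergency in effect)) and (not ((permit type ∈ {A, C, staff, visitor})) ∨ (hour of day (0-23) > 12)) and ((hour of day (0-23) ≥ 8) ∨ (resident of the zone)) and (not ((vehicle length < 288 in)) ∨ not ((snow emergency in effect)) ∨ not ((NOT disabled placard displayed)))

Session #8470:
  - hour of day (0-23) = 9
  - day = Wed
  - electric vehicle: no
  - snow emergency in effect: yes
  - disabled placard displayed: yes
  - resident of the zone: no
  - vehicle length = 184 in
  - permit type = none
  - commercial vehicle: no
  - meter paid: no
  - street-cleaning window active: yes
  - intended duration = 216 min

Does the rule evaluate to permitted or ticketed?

Ticketed

Atomic conditions:
  resident of the zone: no → false
  intended duration ≥ 128 min: 216 ≥ 128 is true
  street-cleaning window active: yes → true
  commercial vehicle: no → false
  vehicle length ≤ 262 in: 184 ≤ 262 is true
  day = Mon: Wed == Mon is false
  meter paid: no → false
  electric vehicle: no → false
  disabled placard displayed: yes → true
  intended duration ≤ 609 min: 216 ≤ 609 is true
  snow emergency in effect: yes → true
  permit type ∈ {A, C, staff, visitor}: none is not in the set → false
  hour of day (0-23) > 12: 9 > 12 is false
  hour of day (0-23) ≥ 8: 9 ≥ 8 is true
  vehicle length < 288 in: 184 < 288 is true
  NOT disabled placard displayed: yes → false
Combine:
[1] false OR true = true
[2] true OR false OR true = true
[3] false OR false OR false = false
[4] true OR true OR true = true
[5.1] NOT false = true
[5] true OR false = true
[6] true OR false = true
[7.1] NOT true = false
[7.2] NOT true = false
[7.3] NOT false = true
[7] false OR false OR true = true
[root] true AND true AND false AND true AND true AND true AND true = false
Overall: false → ticketed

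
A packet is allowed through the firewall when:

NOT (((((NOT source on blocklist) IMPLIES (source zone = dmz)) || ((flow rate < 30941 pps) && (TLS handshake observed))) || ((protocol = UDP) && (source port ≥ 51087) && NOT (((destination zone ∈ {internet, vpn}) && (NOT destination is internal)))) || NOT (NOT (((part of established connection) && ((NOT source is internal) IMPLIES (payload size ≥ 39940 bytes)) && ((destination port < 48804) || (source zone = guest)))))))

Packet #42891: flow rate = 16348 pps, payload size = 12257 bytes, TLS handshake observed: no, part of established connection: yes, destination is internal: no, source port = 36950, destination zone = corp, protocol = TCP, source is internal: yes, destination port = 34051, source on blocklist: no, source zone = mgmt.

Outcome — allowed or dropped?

Atomic conditions:
  NOT source on blocklist: no → true
  source zone = dmz: mgmt == dmz is false
  flow rate < 30941 pps: 16348 < 30941 is true
  TLS handshake observed: no → false
  protocol = UDP: TCP == UDP is false
  source port ≥ 51087: 36950 ≥ 51087 is false
  destination zone ∈ {internet, vpn}: corp is not in the set → false
  NOT destination is internal: no → true
  part of established connection: yes → true
  NOT source is internal: yes → false
  payload size ≥ 39940 bytes: 12257 ≥ 39940 is false
  destination port < 48804: 34051 < 48804 is true
  source zone = guest: mgmt == guest is false
Combine:
[1.1.1] true → false = false
[1.1.2] true AND false = false
[1.1] false OR false = false
[1.2.3.1] false AND true = false
[1.2.3] NOT false = true
[1.2] false AND false AND true = false
[1.3.1.1.2] false → false (antecedent false ⇒ implication holds) = true
[1.3.1.1.3] true OR false = true
[1.3.1.1] true AND true AND true = true
[1.3.1] NOT true = false
[1.3] NOT false = true
[1] false OR false OR true = true
[root] NOT true = false
Overall: false → dropped

Dropped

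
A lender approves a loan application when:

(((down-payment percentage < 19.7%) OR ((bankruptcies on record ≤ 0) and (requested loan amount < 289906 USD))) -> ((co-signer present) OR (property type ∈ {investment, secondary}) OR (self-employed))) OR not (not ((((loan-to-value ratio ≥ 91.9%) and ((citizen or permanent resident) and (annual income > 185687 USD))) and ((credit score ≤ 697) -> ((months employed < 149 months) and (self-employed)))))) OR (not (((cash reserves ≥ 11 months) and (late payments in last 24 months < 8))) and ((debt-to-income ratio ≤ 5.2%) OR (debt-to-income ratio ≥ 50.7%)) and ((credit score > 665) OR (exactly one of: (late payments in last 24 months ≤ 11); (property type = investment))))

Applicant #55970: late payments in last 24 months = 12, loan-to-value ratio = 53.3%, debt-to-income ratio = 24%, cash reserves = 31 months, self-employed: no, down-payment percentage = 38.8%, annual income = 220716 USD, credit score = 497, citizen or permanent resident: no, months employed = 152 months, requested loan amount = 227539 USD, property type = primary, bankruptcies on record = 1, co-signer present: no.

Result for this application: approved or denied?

Approved

Atomic conditions:
  down-payment percentage < 19.7%: 38.8 < 19.7 is false
  bankruptcies on record ≤ 0: 1 ≤ 0 is false
  requested loan amount < 289906 USD: 227539 < 289906 is true
  co-signer present: no → false
  property type ∈ {investment, secondary}: primary is not in the set → false
  self-employed: no → false
  loan-to-value ratio ≥ 91.9%: 53.3 ≥ 91.9 is false
  citizen or permanent resident: no → false
  annual income > 185687 USD: 220716 > 185687 is true
  credit score ≤ 697: 497 ≤ 697 is true
  months employed < 149 months: 152 < 149 is false
  cash reserves ≥ 11 months: 31 ≥ 11 is true
  late payments in last 24 months < 8: 12 < 8 is false
  debt-to-income ratio ≤ 5.2%: 24 ≤ 5.2 is false
  debt-to-income ratio ≥ 50.7%: 24 ≥ 50.7 is false
  credit score > 665: 497 > 665 is false
  late payments in last 24 months ≤ 11: 12 ≤ 11 is false
  property type = investment: primary == investment is false
Combine:
[1.1.2] false AND true = false
[1.1] false OR false = false
[1.2] false OR false OR false = false
[1] false → false (antecedent false ⇒ implication holds) = true
[2.1.1.1.2] false AND true = false
[2.1.1.1] false AND false = false
[2.1.1.2.2] false AND false = false
[2.1.1.2] true → false = false
[2.1.1] false AND false = false
[2.1] NOT false = true
[2] NOT true = false
[3.1.1] true AND false = false
[3.1] NOT false = true
[3.2] false OR false = false
[3.3.2] exactly-one(false, false) = false
[3.3] false OR false = false
[3] true AND false AND false = false
[root] true OR false OR false = true
Overall: true → approved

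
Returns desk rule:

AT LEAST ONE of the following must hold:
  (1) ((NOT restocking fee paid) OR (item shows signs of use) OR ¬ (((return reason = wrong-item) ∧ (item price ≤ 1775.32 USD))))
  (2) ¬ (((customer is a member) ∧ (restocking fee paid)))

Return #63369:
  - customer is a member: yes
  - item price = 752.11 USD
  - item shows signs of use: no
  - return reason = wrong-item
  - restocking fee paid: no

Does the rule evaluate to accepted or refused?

Accepted

Atomic conditions:
  NOT restocking fee paid: no → true
  item shows signs of use: no → false
  return reason = wrong-item: wrong-item == wrong-item is true
  item price ≤ 1775.32 USD: 752.11 ≤ 1775.32 is true
  customer is a member: yes → true
  restocking fee paid: no → false
Combine:
[1.3.1] true AND true = true
[1.3] NOT true = false
[1] true OR false OR false = true
[2.1] true AND false = false
[2] NOT false = true
[root] true OR true = true
Overall: true → accepted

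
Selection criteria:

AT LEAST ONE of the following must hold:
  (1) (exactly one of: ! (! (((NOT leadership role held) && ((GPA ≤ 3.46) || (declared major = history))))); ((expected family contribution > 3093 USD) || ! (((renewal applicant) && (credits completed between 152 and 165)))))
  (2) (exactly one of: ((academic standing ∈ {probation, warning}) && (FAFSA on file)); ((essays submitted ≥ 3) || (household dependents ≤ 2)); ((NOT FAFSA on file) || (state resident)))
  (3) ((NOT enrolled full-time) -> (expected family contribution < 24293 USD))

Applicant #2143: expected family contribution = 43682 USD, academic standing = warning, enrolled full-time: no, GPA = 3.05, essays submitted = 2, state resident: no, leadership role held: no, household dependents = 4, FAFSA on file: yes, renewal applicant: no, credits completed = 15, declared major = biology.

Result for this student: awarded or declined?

Awarded

Atomic conditions:
  NOT leadership role held: no → true
  GPA ≤ 3.46: 3.05 ≤ 3.46 is true
  declared major = history: biology == history is false
  expected family contribution > 3093 USD: 43682 > 3093 is true
  renewal applicant: no → false
  credits completed between 152 and 165: 15 in [152, 165] is false
  academic standing ∈ {probation, warning}: warning is in the set → true
  FAFSA on file: yes → true
  essays submitted ≥ 3: 2 ≥ 3 is false
  household dependents ≤ 2: 4 ≤ 2 is false
  NOT FAFSA on file: yes → false
  state resident: no → false
  NOT enrolled full-time: no → true
  expected family contribution < 24293 USD: 43682 < 24293 is false
Combine:
[1.1.1.1.2] true OR false = true
[1.1.1.1] true AND true = true
[1.1.1] NOT true = false
[1.1] NOT false = true
[1.2.2.1] false AND false = false
[1.2.2] NOT false = true
[1.2] true OR true = true
[1] exactly-one(true, true) = false
[2.1] true AND true = true
[2.2] false OR false = false
[2.3] false OR false = false
[2] exactly-one(true, false, false) = true
[3] true → false = false
[root] false OR true OR false = true
Overall: true → awarded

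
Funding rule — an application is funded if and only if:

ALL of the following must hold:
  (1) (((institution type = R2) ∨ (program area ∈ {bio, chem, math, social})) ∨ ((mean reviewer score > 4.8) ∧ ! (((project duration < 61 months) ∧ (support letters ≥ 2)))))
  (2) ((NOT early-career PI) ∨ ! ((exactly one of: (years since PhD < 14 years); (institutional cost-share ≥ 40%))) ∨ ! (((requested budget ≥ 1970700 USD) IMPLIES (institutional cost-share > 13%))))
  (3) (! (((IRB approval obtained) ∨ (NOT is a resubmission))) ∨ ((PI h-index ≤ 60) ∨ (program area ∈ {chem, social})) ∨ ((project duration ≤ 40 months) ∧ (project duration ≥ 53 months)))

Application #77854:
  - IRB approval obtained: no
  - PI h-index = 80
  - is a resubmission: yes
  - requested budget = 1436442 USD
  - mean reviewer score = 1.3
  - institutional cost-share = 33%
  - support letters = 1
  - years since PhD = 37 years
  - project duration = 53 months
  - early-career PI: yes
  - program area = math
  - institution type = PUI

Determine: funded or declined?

Atomic conditions:
  institution type = R2: PUI == R2 is false
  program area ∈ {bio, chem, math, social}: math is in the set → true
  mean reviewer score > 4.8: 1.3 > 4.8 is false
  project duration < 61 months: 53 < 61 is true
  support letters ≥ 2: 1 ≥ 2 is false
  NOT early-career PI: yes → false
  years since PhD < 14 years: 37 < 14 is false
  institutional cost-share ≥ 40%: 33 ≥ 40 is false
  requested budget ≥ 1970700 USD: 1436442 ≥ 1970700 is false
  institutional cost-share > 13%: 33 > 13 is true
  IRB approval obtained: no → false
  NOT is a resubmission: yes → false
  PI h-index ≤ 60: 80 ≤ 60 is false
  program area ∈ {chem, social}: math is not in the set → false
  project duration ≤ 40 months: 53 ≤ 40 is false
  project duration ≥ 53 months: 53 ≥ 53 is true
Combine:
[1.1] false OR true = true
[1.2.2.1] true AND false = false
[1.2.2] NOT false = true
[1.2] false AND true = false
[1] true OR false = true
[2.2.1] exactly-one(false, false) = false
[2.2] NOT false = true
[2.3.1] false → true (antecedent false ⇒ implication holds) = true
[2.3] NOT true = false
[2] false OR true OR false = true
[3.1.1] false OR false = false
[3.1] NOT false = true
[3.2] false OR false = false
[3.3] false AND true = false
[3] true OR false OR false = true
[root] true AND true AND true = true
Overall: true → funded

Funded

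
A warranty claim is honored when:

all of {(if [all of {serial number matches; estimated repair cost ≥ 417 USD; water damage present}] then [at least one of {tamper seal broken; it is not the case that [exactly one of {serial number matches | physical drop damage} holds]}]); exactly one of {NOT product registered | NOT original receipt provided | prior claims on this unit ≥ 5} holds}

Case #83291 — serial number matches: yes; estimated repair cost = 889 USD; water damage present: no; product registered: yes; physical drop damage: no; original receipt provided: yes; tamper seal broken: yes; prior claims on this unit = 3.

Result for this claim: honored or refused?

Refused

Atomic conditions:
  serial number matches: yes → true
  estimated repair cost ≥ 417 USD: 889 ≥ 417 is true
  water damage present: no → false
  tamper seal broken: yes → true
  physical drop damage: no → false
  NOT product registered: yes → false
  NOT original receipt provided: yes → false
  prior claims on this unit ≥ 5: 3 ≥ 5 is false
Combine:
[1.1] true AND true AND false = false
[1.2.2.1] exactly-one(true, false) = true
[1.2.2] NOT true = false
[1.2] true OR false = true
[1] false → true (antecedent false ⇒ implication holds) = true
[2] exactly-one(false, false, false) = false
[root] true AND false = false
Overall: false → refused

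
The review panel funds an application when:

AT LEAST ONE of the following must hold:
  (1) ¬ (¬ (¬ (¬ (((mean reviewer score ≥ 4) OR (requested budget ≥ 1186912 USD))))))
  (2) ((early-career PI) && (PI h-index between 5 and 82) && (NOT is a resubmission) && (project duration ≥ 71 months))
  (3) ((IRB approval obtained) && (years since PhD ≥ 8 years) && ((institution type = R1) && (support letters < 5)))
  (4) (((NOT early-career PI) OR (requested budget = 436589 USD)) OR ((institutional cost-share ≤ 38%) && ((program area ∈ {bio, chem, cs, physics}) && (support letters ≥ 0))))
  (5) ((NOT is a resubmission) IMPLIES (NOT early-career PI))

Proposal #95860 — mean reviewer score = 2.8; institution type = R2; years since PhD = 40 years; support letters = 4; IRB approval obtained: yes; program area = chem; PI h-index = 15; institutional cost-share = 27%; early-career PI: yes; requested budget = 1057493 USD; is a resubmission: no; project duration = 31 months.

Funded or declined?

Funded

Atomic conditions:
  mean reviewer score ≥ 4: 2.8 ≥ 4 is false
  requested budget ≥ 1186912 USD: 1057493 ≥ 1186912 is false
  early-career PI: yes → true
  PI h-index between 5 and 82: 15 in [5, 82] is true
  NOT is a resubmission: no → true
  project duration ≥ 71 months: 31 ≥ 71 is false
  IRB approval obtained: yes → true
  years since PhD ≥ 8 years: 40 ≥ 8 is true
  institution type = R1: R2 == R1 is false
  support letters < 5: 4 < 5 is true
  NOT early-career PI: yes → false
  requested budget = 436589 USD: 1057493 == 436589 is false
  institutional cost-share ≤ 38%: 27 ≤ 38 is true
  program area ∈ {bio, chem, cs, physics}: chem is in the set → true
  support letters ≥ 0: 4 ≥ 0 is true
Combine:
[1.1.1.1.1] false OR false = false
[1.1.1.1] NOT false = true
[1.1.1] NOT true = false
[1.1] NOT false = true
[1] NOT true = false
[2] true AND true AND true AND false = false
[3.3] false AND true = false
[3] true AND true AND false = false
[4.1] false OR false = false
[4.2.2] true AND true = true
[4.2] true AND true = true
[4] false OR true = true
[5] true → false = false
[root] false OR false OR false OR true OR false = true
Overall: true → funded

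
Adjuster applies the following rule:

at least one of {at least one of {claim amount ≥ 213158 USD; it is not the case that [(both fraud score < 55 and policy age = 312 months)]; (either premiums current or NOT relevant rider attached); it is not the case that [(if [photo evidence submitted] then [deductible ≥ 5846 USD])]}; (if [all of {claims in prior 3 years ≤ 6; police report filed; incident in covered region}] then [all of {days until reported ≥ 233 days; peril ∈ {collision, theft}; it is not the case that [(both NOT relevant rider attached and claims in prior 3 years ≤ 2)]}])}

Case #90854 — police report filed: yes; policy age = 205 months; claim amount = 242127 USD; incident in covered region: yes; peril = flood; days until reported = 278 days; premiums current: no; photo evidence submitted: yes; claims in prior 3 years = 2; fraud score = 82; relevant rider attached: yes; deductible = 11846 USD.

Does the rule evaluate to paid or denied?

Atomic conditions:
  claim amount ≥ 213158 USD: 242127 ≥ 213158 is true
  fraud score < 55: 82 < 55 is false
  policy age = 312 months: 205 == 312 is false
  premiums current: no → false
  NOT relevant rider attached: yes → false
  photo evidence submitted: yes → true
  deductible ≥ 5846 USD: 11846 ≥ 5846 is true
  claims in prior 3 years ≤ 6: 2 ≤ 6 is true
  police report filed: yes → true
  incident in covered region: yes → true
  days until reported ≥ 233 days: 278 ≥ 233 is true
  peril ∈ {collision, theft}: flood is not in the set → false
  claims in prior 3 years ≤ 2: 2 ≤ 2 is true
Combine:
[1.2.1] false AND false = false
[1.2] NOT false = true
[1.3] false OR false = false
[1.4.1] true → true = true
[1.4] NOT true = false
[1] true OR true OR false OR false = true
[2.1] true AND true AND true = true
[2.2.3.1] false AND true = false
[2.2.3] NOT false = true
[2.2] true AND false AND true = false
[2] true → false = false
[root] true OR false = true
Overall: true → paid

Paid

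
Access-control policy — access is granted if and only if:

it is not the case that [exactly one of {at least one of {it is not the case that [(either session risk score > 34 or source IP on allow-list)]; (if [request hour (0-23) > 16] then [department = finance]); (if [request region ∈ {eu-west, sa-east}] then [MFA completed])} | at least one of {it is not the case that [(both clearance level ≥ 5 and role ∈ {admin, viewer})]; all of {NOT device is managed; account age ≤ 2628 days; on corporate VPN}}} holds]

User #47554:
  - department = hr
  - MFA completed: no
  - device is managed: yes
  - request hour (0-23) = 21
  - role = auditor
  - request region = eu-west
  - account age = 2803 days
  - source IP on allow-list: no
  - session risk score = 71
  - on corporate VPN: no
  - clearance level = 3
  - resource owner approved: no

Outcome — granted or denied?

Atomic conditions:
  session risk score > 34: 71 > 34 is true
  source IP on allow-list: no → false
  request hour (0-23) > 16: 21 > 16 is true
  department = finance: hr == finance is false
  request region ∈ {eu-west, sa-east}: eu-west is in the set → true
  MFA completed: no → false
  clearance level ≥ 5: 3 ≥ 5 is false
  role ∈ {admin, viewer}: auditor is not in the set → false
  NOT device is managed: yes → false
  account age ≤ 2628 days: 2803 ≤ 2628 is false
  on corporate VPN: no → false
Combine:
[1.1.1.1] true OR false = true
[1.1.1] NOT true = false
[1.1.2] true → false = false
[1.1.3] true → false = false
[1.1] false OR false OR false = false
[1.2.1.1] false AND false = false
[1.2.1] NOT false = true
[1.2.2] false AND false AND false = false
[1.2] true OR false = true
[1] exactly-one(false, true) = true
[root] NOT true = false
Overall: false → denied

Denied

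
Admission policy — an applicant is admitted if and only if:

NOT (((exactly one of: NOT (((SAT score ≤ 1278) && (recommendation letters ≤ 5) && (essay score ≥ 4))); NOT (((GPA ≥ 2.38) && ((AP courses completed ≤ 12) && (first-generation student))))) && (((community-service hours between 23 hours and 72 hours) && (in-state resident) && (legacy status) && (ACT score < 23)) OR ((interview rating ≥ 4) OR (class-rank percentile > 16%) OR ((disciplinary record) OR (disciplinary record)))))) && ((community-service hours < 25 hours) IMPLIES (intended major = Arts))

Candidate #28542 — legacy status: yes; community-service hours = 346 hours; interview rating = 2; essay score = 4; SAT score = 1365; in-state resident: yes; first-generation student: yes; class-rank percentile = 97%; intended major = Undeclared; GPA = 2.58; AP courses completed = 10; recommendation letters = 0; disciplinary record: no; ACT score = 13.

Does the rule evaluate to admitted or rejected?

Atomic conditions:
  SAT score ≤ 1278: 1365 ≤ 1278 is false
  recommendation letters ≤ 5: 0 ≤ 5 is true
  essay score ≥ 4: 4 ≥ 4 is true
  GPA ≥ 2.38: 2.58 ≥ 2.38 is true
  AP courses completed ≤ 12: 10 ≤ 12 is true
  first-generation student: yes → true
  community-service hours between 23 hours and 72 hours: 346 in [23, 72] is false
  in-state resident: yes → true
  legacy status: yes → true
  ACT score < 23: 13 < 23 is true
  interview rating ≥ 4: 2 ≥ 4 is false
  class-rank percentile > 16%: 97 > 16 is true
  disciplinary record: no → false
  community-service hours < 25 hours: 346 < 25 is false
  intended major = Arts: Undeclared == Arts is false
Combine:
[1.1.1.1.1] false AND true AND true = false
[1.1.1.1] NOT false = true
[1.1.1.2.1.2] true AND true = true
[1.1.1.2.1] true AND true = true
[1.1.1.2] NOT true = false
[1.1.1] exactly-one(true, false) = true
[1.1.2.1] false AND true AND true AND true = false
[1.1.2.2.3] false OR false = false
[1.1.2.2] false OR true OR false = true
[1.1.2] false OR true = true
[1.1] true AND true = true
[1] NOT true = false
[2] false → false (antecedent false ⇒ implication holds) = true
[root] false AND true = false
Overall: false → rejected

Rejected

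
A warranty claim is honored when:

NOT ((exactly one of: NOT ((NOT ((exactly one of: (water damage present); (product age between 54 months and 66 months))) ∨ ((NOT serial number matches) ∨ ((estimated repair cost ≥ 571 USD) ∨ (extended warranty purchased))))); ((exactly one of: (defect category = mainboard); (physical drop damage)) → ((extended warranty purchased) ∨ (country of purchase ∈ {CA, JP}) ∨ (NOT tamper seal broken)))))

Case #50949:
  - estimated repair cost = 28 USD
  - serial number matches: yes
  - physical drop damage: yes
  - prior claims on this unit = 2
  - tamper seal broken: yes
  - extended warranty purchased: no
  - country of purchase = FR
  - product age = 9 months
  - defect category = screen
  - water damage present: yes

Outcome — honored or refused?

Refused

Atomic conditions:
  water damage present: yes → true
  product age between 54 months and 66 months: 9 in [54, 66] is false
  NOT serial number matches: yes → false
  estimated repair cost ≥ 571 USD: 28 ≥ 571 is false
  extended warranty purchased: no → false
  defect category = mainboard: screen == mainboard is false
  physical drop damage: yes → true
  country of purchase ∈ {CA, JP}: FR is not in the set → false
  NOT tamper seal broken: yes → false
Combine:
[1.1.1.1.1] exactly-one(true, false) = true
[1.1.1.1] NOT true = false
[1.1.1.2.2] false OR false = false
[1.1.1.2] false OR false = false
[1.1.1] false OR false = false
[1.1] NOT false = true
[1.2.1] exactly-one(false, true) = true
[1.2.2] false OR false OR false = false
[1.2] true → false = false
[1] exactly-one(true, false) = true
[root] NOT true = false
Overall: false → refused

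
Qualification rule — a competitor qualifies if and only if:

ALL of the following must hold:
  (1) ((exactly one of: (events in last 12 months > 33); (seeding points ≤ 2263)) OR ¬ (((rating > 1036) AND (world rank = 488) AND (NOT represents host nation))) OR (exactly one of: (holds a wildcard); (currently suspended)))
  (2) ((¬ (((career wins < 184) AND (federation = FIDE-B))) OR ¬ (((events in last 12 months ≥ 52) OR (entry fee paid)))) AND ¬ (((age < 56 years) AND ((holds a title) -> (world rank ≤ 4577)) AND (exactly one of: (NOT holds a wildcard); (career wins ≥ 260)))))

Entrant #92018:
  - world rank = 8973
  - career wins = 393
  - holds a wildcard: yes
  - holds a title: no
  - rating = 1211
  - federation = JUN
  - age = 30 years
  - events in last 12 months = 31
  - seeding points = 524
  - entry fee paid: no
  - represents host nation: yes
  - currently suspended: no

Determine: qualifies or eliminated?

Eliminated

Atomic conditions:
  events in last 12 months > 33: 31 > 33 is false
  seeding points ≤ 2263: 524 ≤ 2263 is true
  rating > 1036: 1211 > 1036 is true
  world rank = 488: 8973 == 488 is false
  NOT represents host nation: yes → false
  holds a wildcard: yes → true
  currently suspended: no → false
  career wins < 184: 393 < 184 is false
  federation = FIDE-B: JUN == FIDE-B is false
  events in last 12 months ≥ 52: 31 ≥ 52 is false
  entry fee paid: no → false
  age < 56 years: 30 < 56 is true
  holds a title: no → false
  world rank ≤ 4577: 8973 ≤ 4577 is false
  NOT holds a wildcard: yes → false
  career wins ≥ 260: 393 ≥ 260 is true
Combine:
[1.1] exactly-one(false, true) = true
[1.2.1] true AND false AND false = false
[1.2] NOT false = true
[1.3] exactly-one(true, false) = true
[1] true OR true OR true = true
[2.1.1.1] false AND false = false
[2.1.1] NOT false = true
[2.1.2.1] false OR false = false
[2.1.2] NOT false = true
[2.1] true OR true = true
[2.2.1.2] false → false (antecedent false ⇒ implication holds) = true
[2.2.1.3] exactly-one(false, true) = true
[2.2.1] true AND true AND true = true
[2.2] NOT true = false
[2] true AND false = false
[root] true AND false = false
Overall: false → eliminated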